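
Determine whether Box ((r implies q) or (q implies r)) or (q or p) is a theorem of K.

Valid in K

Tableau for the negation not (Box ((r implies q) or (q implies r)) or (q or p)):
1. not (Box ((r implies q) or (q implies r)) or (q or p)), 0
2. not Box ((r implies q) or (q implies r)), 0
3. not (q or p), 0
4. not q, 0
5. not p, 0
6. not ((r implies q) or (q implies r)), 1
7. not (r implies q), 1
8. not (q implies r), 1
9. r, 1
10. not q, 1
11. q, 1
12. not r, 1
Accessibility: 0R1
Branch closes: q and not q both at 1.
Every branch of the negation's tableau closes; the branch above is one of them.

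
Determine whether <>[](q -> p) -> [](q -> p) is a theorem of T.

No, not valid

Tableau for the negation ~(<>[](q -> p) -> [](q -> p)):
1. ~(<>[](q -> p) -> [](q -> p)), w0
2. <>[](q -> p), w0
3. ~[](q -> p), w0
4. [](q -> p), w1
5. q -> p, w1
6. p, w1
7. ~(q -> p), w2
8. q, w2
9. ~p, w2
Accessibility: w0Rw0, w0Rw1, w0Rw2, w1Rw1, w2Rw2
The negation has an open branch (countermodel exists).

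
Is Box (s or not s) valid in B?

Valid in B

Tableau for the negation not Box (s or not s):
1. not Box (s or not s), w0
2. not (s or not s), w1   [neg-Box-rule on 1: fresh world w1, w0Rw1]
3. not s, w1   [neg-or-rule on 2]
4. s, w1   [neg-or-rule on 2]
Accessibility: w0Rw0, w0Rw1, w1Rw0, w1Rw1
Branch closes: s and not s both at w1.
All branches of the negation close; one closing branch shown above.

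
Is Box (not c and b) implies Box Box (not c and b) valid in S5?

Tableau for the negation not (Box (not c and b) implies Box Box (not c and b)):
1. not (Box (not c and b) implies Box Box (not c and b)), 0
2. Box (not c and b), 0
3. not Box Box (not c and b), 0
4. not c and b, 0
5. not c, 0
6. b, 0
7. not Box (not c and b), 1
8. not c and b, 1
9. not c, 1
10. b, 1
11. not (not c and b), 2
12. not c and b, 2
13. not c, 2
14. b, 2
15. not b, 2
Accessibility: 0R0, 0R1, 0R2, 1R0, 1R1, 1R2, 2R0, 2R1, 2R2
Branch closes: b and not b both at 2.
All branches of the negation close; one closing branch shown above.

Valid in S5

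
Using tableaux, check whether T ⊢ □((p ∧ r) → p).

Tableau for the negation ¬□((p ∧ r) → p):
1. ¬□((p ∧ r) → p), u
2. ¬((p ∧ r) → p), v   [¬□-rule on 1: fresh world v, uRv]
3. p ∧ r, v   [¬→-rule on 2]
4. ¬p, v   [¬→-rule on 2]
5. p, v   [∧-rule on 3]
6. r, v   [∧-rule on 3]
Accessibility: uRu, uRv, vRv
Branch closes: p and ¬p both at v.
All branches of the negation close; one closing branch shown above.

Valid in T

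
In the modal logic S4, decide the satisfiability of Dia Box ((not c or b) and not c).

1. Dia Box ((not c or b) and not c), 0
2. Box ((not c or b) and not c), 1
3. (not c or b) and not c, 1
4. not c or b, 1
5. not c, 1
6. b, 1
Accessibility: 0R0, 0R1, 1R1

Satisfiable (open branch found)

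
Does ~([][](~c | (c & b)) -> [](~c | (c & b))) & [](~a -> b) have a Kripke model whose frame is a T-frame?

1. ~([][](~c | (c & b)) -> [](~c | (c & b))) & [](~a -> b), u
2. ~([][](~c | (c & b)) -> [](~c | (c & b))), u   [&-rule on 1]
3. [](~a -> b), u   [&-rule on 1]
4. [][](~c | (c & b)), u   [~->-rule on 2]
5. ~[](~c | (c & b)), u   [~->-rule on 2]
6. ~a -> b, u   [[]-rule on 3 via uRu]
7. [](~c | (c & b)), u   [[]-rule on 4 via uRu]
8. ~c | (c & b), u   [[]-rule on 7 via uRu]
9. b, u   [->-rule on 6 (branches; this branch)]
10. c & b, u   [|-rule on 8 (branches; this branch)]
11. c, u   [&-rule on 10]
12. ~(~c | (c & b)), v   [~[]-rule on 5: fresh world v, uRv]
13. c, v   [~|-rule on 12]
14. ~(c & b), v   [~|-rule on 12]
15. ~a -> b, v   [[]-rule on 3 via uRv]
16. [](~c | (c & b)), v   [[]-rule on 4 via uRv]
17. ~c | (c & b), v   [[]-rule on 7 via uRv]
18. ~b, v   [~&-rule on 14 (branches; this branch)]
19. a, v   [->-rule on 15 (branches; this branch)]
20. c & b, v   [|-rule on 17 (branches; this branch)]
21. b, v   [&-rule on 20]
Accessibility: uRu, uRv, vRv
Branch closes: b and ~b both at v.
All branches of the tableau close; one closing branch shown above.

Unsatisfiable (every branch closes)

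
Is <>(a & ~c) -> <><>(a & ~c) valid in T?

Tableau for the negation ~(<>(a & ~c) -> <><>(a & ~c)):
1. ~(<>(a & ~c) -> <><>(a & ~c)), u
2. <>(a & ~c), u
3. ~<><>(a & ~c), u
4. ~<>(a & ~c), u
5. ~(a & ~c), u
6. c, u
7. a & ~c, v
8. a, v
9. ~c, v
10. ~<>(a & ~c), v
11. ~(a & ~c), v
12. c, v
Accessibility: uRu, uRv, vRv
Branch closes: c and ~c both at v.
All branches of the negation close; one closing branch shown above.

Valid in T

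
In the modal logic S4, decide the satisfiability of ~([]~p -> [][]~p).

1. ~([]~p -> [][]~p), w0
2. []~p, w0
3. ~[][]~p, w0
4. ~p, w0
5. ~[]~p, w1
6. ~p, w1
7. p, w2
8. ~p, w2
Accessibility: w0Rw0, w0Rw1, w0Rw2, w1Rw1, w1Rw2, w2Rw2
Branch closes: p and ~p both at w2.
(One branch shown.) All branches close.

No, unsatisfiable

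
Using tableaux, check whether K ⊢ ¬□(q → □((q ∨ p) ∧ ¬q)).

Not valid

Tableau for the negation □(q → □((q ∨ p) ∧ ¬q)):
1. □(q → □((q ∨ p) ∧ ¬q)), u
The negation has an open branch (countermodel exists).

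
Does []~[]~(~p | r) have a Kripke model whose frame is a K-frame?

1. []~[]~(~p | r), 0

Satisfiable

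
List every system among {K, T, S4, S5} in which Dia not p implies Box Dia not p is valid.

S4-tableau for the negation not (Dia not p implies Box Dia not p):
1. not (Dia not p implies Box Dia not p), 0
2. Dia not p, 0
3. not Box Dia not p, 0
4. not p, 1
5. not Dia not p, 2
6. p, 2
Accessibility: 0R0, 0R1, 0R2, 1R1, 2R2
Complete open branch: countermodel on an S4-frame, so not valid in S4, nor in K, T (the same frame is also a K-frame and a T-frame).
S5-tableau for the negation not (Dia not p implies Box Dia not p):
1. not (Dia not p implies Box Dia not p), 0
2. Dia not p, 0
3. not Box Dia not p, 0
4. not p, 1
5. not Dia not p, 2
6. p, 0
7. p, 1
Accessibility: 0R0, 0R1, 0R2, 1R0, 1R1, 1R2, 2R0, 2R1, 2R2
Branch closes: p and not p both at 1.
Every branch closes (one shown): valid in S5.

S5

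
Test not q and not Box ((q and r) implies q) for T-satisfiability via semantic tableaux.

1. not q and not Box ((q and r) implies q), 0
2. not q, 0
3. not Box ((q and r) implies q), 0
4. not ((q and r) implies q), 1
5. q and r, 1
6. not q, 1
7. q, 1
8. r, 1
Accessibility: 0R0, 0R1, 1R1
Branch closes: q and not q both at 1.
(One branch shown.) All branches close.

Unsatisfiable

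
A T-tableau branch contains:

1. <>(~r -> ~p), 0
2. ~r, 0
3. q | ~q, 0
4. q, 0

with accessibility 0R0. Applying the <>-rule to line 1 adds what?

a fresh world 1 with 0R1, and ~r -> ~p at 1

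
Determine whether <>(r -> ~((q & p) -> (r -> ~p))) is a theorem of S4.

No, not valid

Tableau for the negation ~<>(r -> ~((q & p) -> (r -> ~p))):
1. ~<>(r -> ~((q & p) -> (r -> ~p))), u
2. ~(r -> ~((q & p) -> (r -> ~p))), u   [~<>-rule on 1 via uRu]
3. r, u   [~->-rule on 2]
4. (q & p) -> (r -> ~p), u   [~->-rule on 2]
5. r -> ~p, u   [->-rule on 4 (branches; this branch)]
6. ~p, u   [->-rule on 5 (branches; this branch)]
Accessibility: uRu
The negation has an open branch (countermodel exists).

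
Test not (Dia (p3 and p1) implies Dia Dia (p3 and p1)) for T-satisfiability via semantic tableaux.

Unsatisfiable (every branch closes)

1. not (Dia (p3 and p1) implies Dia Dia (p3 and p1)), 0
2. Dia (p3 and p1), 0
3. not Dia Dia (p3 and p1), 0
4. not Dia (p3 and p1), 0
5. not (p3 and p1), 0
6. not p1, 0
7. p3 and p1, 1
8. p3, 1
9. p1, 1
10. not Dia (p3 and p1), 1
11. not (p3 and p1), 1
12. not p1, 1
Accessibility: 0R0, 0R1, 1R1
Branch closes: p1 and not p1 both at 1.
All branches of the tableau close; one closing branch shown above.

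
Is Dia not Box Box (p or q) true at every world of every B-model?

Tableau for the negation not Dia not Box Box (p or q):
1. not Dia not Box Box (p or q), u
2. Box Box (p or q), u
3. Box (p or q), u
4. p or q, u
5. q, u
Accessibility: uRu
The negation has an open branch (countermodel exists).

No, not valid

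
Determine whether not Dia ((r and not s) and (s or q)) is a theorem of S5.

Tableau for the negation Dia ((r and not s) and (s or q)):
1. Dia ((r and not s) and (s or q)), u
2. (r and not s) and (s or q), v   [Dia-rule on 1: fresh world v, uRv]
3. r and not s, v   [and-rule on 2]
4. s or q, v   [and-rule on 2]
5. r, v   [and-rule on 3]
6. not s, v   [and-rule on 3]
7. q, v   [or-rule on 4 (branches; this branch)]
Accessibility: uRu, uRv, vRu, vRv
The negation has an open branch (countermodel exists).

Not valid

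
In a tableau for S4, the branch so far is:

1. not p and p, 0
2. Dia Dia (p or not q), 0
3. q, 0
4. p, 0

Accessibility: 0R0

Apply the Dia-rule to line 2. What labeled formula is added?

a fresh world 1 with 0R1, and Dia (p or not q) at 1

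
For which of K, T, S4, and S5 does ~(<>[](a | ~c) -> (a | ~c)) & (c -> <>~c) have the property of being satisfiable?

S4-tableau for the formula:
1. ~(<>[](a | ~c) -> (a | ~c)) & (c -> <>~c), w0
2. ~(<>[](a | ~c) -> (a | ~c)), w0
3. c -> <>~c, w0
4. <>[](a | ~c), w0
5. ~(a | ~c), w0
6. ~a, w0
7. c, w0
8. <>~c, w0
9. [](a | ~c), w1
10. a | ~c, w1
11. ~c, w1
12. ~c, w2
Accessibility: w0Rw0, w0Rw1, w0Rw2, w1Rw1, w2Rw2
Complete open branch: satisfiable in S4, hence also in K, T (this S4-model is also a K-model and a T-model).
S5-tableau for the formula:
1. ~(<>[](a | ~c) -> (a | ~c)) & (c -> <>~c), w0
2. ~(<>[](a | ~c) -> (a | ~c)), w0
3. c -> <>~c, w0
4. <>[](a | ~c), w0
5. ~(a | ~c), w0
6. ~a, w0
7. c, w0
8. <>~c, w0
9. [](a | ~c), w1
10. a | ~c, w0
11. a | ~c, w1
12. ~c, w0
Accessibility: w0Rw0, w0Rw1, w1Rw0, w1Rw1
Branch closes: c and ~c both at w0.
Every branch closes (one shown): unsatisfiable in S5.

K, T, S4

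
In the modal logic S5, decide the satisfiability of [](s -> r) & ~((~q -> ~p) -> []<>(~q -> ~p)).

1. [](s -> r) & ~((~q -> ~p) -> []<>(~q -> ~p)), u
2. [](s -> r), u
3. ~((~q -> ~p) -> []<>(~q -> ~p)), u
4. ~q -> ~p, u
5. ~[]<>(~q -> ~p), u
6. s -> r, u
7. ~p, u
8. r, u
9. ~<>(~q -> ~p), v
10. s -> r, v
11. ~(~q -> ~p), u
12. ~q, u
13. p, u
Accessibility: uRu, uRv, vRu, vRv
Branch closes: p and ~p both at u.
(One branch shown.) All branches close.

Unsatisfiable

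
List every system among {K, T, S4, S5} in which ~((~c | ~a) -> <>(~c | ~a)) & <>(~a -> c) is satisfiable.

K

T-tableau for the formula:
1. ~((~c | ~a) -> <>(~c | ~a)) & <>(~a -> c), 0
2. ~((~c | ~a) -> <>(~c | ~a)), 0   [&-rule on 1]
3. <>(~a -> c), 0   [&-rule on 1]
4. ~c | ~a, 0   [~->-rule on 2]
5. ~<>(~c | ~a), 0   [~->-rule on 2]
6. ~(~c | ~a), 0   [~<>-rule on 5 via 0R0]
7. c, 0   [~|-rule on 6]
8. a, 0   [~|-rule on 6]
9. ~a, 0   [|-rule on 4 (branches; this branch)]
Accessibility: 0R0
Branch closes: a and ~a both at 0.
Every branch closes (one shown): unsatisfiable in T, hence also in S4, S5 (every S4/S5-frame is a T-frame).
K-tableau for the formula:
1. ~((~c | ~a) -> <>(~c | ~a)) & <>(~a -> c), 0
2. ~((~c | ~a) -> <>(~c | ~a)), 0   [&-rule on 1]
3. <>(~a -> c), 0   [&-rule on 1]
4. ~c | ~a, 0   [~->-rule on 2]
5. ~<>(~c | ~a), 0   [~->-rule on 2]
6. ~a, 0   [|-rule on 4 (branches; this branch)]
7. ~a -> c, 1   [<>-rule on 3: fresh world 1, 0R1]
8. ~(~c | ~a), 1   [~<>-rule on 5 via 0R1]
9. c, 1   [~|-rule on 8]
10. a, 1   [~|-rule on 8]
Accessibility: 0R1
Complete open branch: satisfiable in K.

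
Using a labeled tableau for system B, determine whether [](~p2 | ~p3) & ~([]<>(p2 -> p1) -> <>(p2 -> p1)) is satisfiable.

No, unsatisfiable

1. [](~p2 | ~p3) & ~([]<>(p2 -> p1) -> <>(p2 -> p1)), w0
2. [](~p2 | ~p3), w0
3. ~([]<>(p2 -> p1) -> <>(p2 -> p1)), w0
4. []<>(p2 -> p1), w0
5. ~<>(p2 -> p1), w0
6. ~p2 | ~p3, w0
7. <>(p2 -> p1), w0
8. ~(p2 -> p1), w0
9. p2, w0
10. ~p1, w0
11. ~p3, w0
12. p2 -> p1, w1
13. ~p2 | ~p3, w1
14. <>(p2 -> p1), w1
15. ~(p2 -> p1), w1
16. p2, w1
17. ~p1, w1
18. p1, w1
Accessibility: w0Rw0, w0Rw1, w1Rw0, w1Rw1
Branch closes: p1 and ~p1 both at w1.
(One branch shown.) All branches close.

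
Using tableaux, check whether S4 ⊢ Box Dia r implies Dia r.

Yes, valid

Tableau for the negation not (Box Dia r implies Dia r):
1. not (Box Dia r implies Dia r), 0
2. Box Dia r, 0
3. not Dia r, 0
4. Dia r, 0
5. not r, 0
6. r, 1
7. Dia r, 1
8. not r, 1
Accessibility: 0R0, 0R1, 1R1
Branch closes: r and not r both at 1.
All branches of the negation close; one closing branch shown above.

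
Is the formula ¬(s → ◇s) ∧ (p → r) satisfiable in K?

Satisfiable (open branch found)

1. ¬(s → ◇s) ∧ (p → r), 0
2. ¬(s → ◇s), 0
3. p → r, 0
4. s, 0
5. ¬◇s, 0
6. r, 0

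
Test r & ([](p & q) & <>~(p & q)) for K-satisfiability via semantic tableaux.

1. r & ([](p & q) & <>~(p & q)), u
2. r, u   [&-rule on 1]
3. [](p & q) & <>~(p & q), u   [&-rule on 1]
4. [](p & q), u   [&-rule on 3]
5. <>~(p & q), u   [&-rule on 3]
6. ~(p & q), v   [<>-rule on 5: fresh world v, uRv]
7. p & q, v   [[]-rule on 4 via uRv]
8. p, v   [&-rule on 7]
9. q, v   [&-rule on 7]
10. ~q, v   [~&-rule on 6 (branches; this branch)]
Accessibility: uRv
Branch closes: q and ~q both at v.
Every branch closes; the branch above is one of them.

Unsatisfiable (every branch closes)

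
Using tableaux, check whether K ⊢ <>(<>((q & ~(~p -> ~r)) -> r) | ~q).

Tableau for the negation ~<>(<>((q & ~(~p -> ~r)) -> r) | ~q):
1. ~<>(<>((q & ~(~p -> ~r)) -> r) | ~q), w0
The negation has an open branch (countermodel exists).

Not valid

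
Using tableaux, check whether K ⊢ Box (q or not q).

Tableau for the negation not Box (q or not q):
1. not Box (q or not q), w0
2. not (q or not q), w1   [neg-Box-rule on 1: fresh world w1, w0Rw1]
3. not q, w1   [neg-or-rule on 2]
4. q, w1   [neg-or-rule on 2]
Accessibility: w0Rw1
Branch closes: q and not q both at w1.
All branches of the negation close; one closing branch shown above.

Yes, valid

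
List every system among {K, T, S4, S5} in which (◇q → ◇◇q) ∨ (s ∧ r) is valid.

T, S4, S5

K-tableau for the negation ¬((◇q → ◇◇q) ∨ (s ∧ r)):
1. ¬((◇q → ◇◇q) ∨ (s ∧ r)), 0
2. ¬(◇q → ◇◇q), 0
3. ¬(s ∧ r), 0
4. ◇q, 0
5. ¬◇◇q, 0
6. ¬r, 0
7. q, 1
8. ¬◇q, 1
Accessibility: 0R1
Complete open branch: countermodel on a K-frame, so not valid in K.
T-tableau for the negation ¬((◇q → ◇◇q) ∨ (s ∧ r)):
1. ¬((◇q → ◇◇q) ∨ (s ∧ r)), 0
2. ¬(◇q → ◇◇q), 0
3. ¬(s ∧ r), 0
4. ◇q, 0
5. ¬◇◇q, 0
6. ¬◇q, 0
7. ¬q, 0
8. ¬r, 0
9. q, 1
10. ¬◇q, 1
11. ¬q, 1
Accessibility: 0R0, 0R1, 1R1
Branch closes: q and ¬q both at 1.
Every branch closes (one shown): valid in T, hence also in S4, S5 (every theorem of T is a theorem of S4 and S5).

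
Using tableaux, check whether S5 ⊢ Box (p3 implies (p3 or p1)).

Valid

Tableau for the negation not Box (p3 implies (p3 or p1)):
1. not Box (p3 implies (p3 or p1)), 0
2. not (p3 implies (p3 or p1)), 1   [neg-Box-rule on 1: fresh world 1, 0R1]
3. p3, 1   [neg-implies-rule on 2]
4. not (p3 or p1), 1   [neg-implies-rule on 2]
5. not p3, 1   [neg-or-rule on 4]
6. not p1, 1   [neg-or-rule on 4]
Accessibility: 0R0, 0R1, 1R0, 1R1
Branch closes: p3 and not p3 both at 1.
Every branch of the negation's tableau closes; the branch above is one of them.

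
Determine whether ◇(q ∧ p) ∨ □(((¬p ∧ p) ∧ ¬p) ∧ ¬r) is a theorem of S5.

Not valid

Tableau for the negation ¬(◇(q ∧ p) ∨ □(((¬p ∧ p) ∧ ¬p) ∧ ¬r)):
1. ¬(◇(q ∧ p) ∨ □(((¬p ∧ p) ∧ ¬p) ∧ ¬r)), u
2. ¬◇(q ∧ p), u
3. ¬□(((¬p ∧ p) ∧ ¬p) ∧ ¬r), u
4. ¬(q ∧ p), u
5. ¬p, u
6. ¬(((¬p ∧ p) ∧ ¬p) ∧ ¬r), v
7. ¬(q ∧ p), v
8. r, v
9. ¬p, v
Accessibility: uRu, uRv, vRu, vRv
The negation has an open branch (countermodel exists).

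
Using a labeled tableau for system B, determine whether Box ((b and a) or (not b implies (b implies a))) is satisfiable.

1. Box ((b and a) or (not b implies (b implies a))), 0
2. (b and a) or (not b implies (b implies a)), 0   [Box-rule on 1 via 0R0]
3. not b implies (b implies a), 0   [or-rule on 2 (branches; this branch)]
4. b implies a, 0   [implies-rule on 3 (branches; this branch)]
5. a, 0   [implies-rule on 4 (branches; this branch)]
Accessibility: 0R0

Satisfiable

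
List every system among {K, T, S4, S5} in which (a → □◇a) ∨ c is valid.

S5

S5-tableau for the negation ¬((a → □◇a) ∨ c):
1. ¬((a → □◇a) ∨ c), u
2. ¬(a → □◇a), u
3. ¬c, u
4. a, u
5. ¬□◇a, u
6. ¬◇a, v
7. ¬a, u
Accessibility: uRu, uRv, vRu, vRv
Branch closes: a and ¬a both at u.
Every branch closes (one shown): valid in S5.
S4-tableau for the negation ¬((a → □◇a) ∨ c):
1. ¬((a → □◇a) ∨ c), u
2. ¬(a → □◇a), u
3. ¬c, u
4. a, u
5. ¬□◇a, u
6. ¬◇a, v
7. ¬a, v
Accessibility: uRu, uRv, vRv
Complete open branch: countermodel on an S4-frame, so not valid in S4, nor in K, T (the same frame is also a K-frame and a T-frame).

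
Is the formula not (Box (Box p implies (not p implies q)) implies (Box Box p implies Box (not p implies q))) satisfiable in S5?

1. not (Box (Box p implies (not p implies q)) implies (Box Box p implies Box (not p implies q))), u
2. Box (Box p implies (not p implies q)), u   [neg-implies-rule on 1]
3. not (Box Box p implies Box (not p implies q)), u   [neg-implies-rule on 1]
4. Box Box p, u   [neg-implies-rule on 3]
5. not Box (not p implies q), u   [neg-implies-rule on 3]
6. Box p implies (not p implies q), u   [Box-rule on 2 via uRu]
7. Box p, u   [Box-rule on 4 via uRu]
8. p, u   [Box-rule on 7 via uRu]
9. not p implies q, u   [implies-rule on 6 (branches; this branch)]
10. q, u   [implies-rule on 9 (branches; this branch)]
11. not (not p implies q), v   [neg-Box-rule on 5: fresh world v, uRv]
12. not p, v   [neg-implies-rule on 11]
13. not q, v   [neg-implies-rule on 11]
14. Box p implies (not p implies q), v   [Box-rule on 2 via uRv]
15. Box p, v   [Box-rule on 4 via uRv]
16. p, v   [Box-rule on 7 via uRv]
Accessibility: uRu, uRv, vRu, vRv
Branch closes: p and not p both at v.
All branches of the tableau close; one closing branch shown above.

Unsatisfiable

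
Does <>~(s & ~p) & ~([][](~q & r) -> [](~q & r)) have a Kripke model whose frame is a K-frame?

1. <>~(s & ~p) & ~([][](~q & r) -> [](~q & r)), w0
2. <>~(s & ~p), w0
3. ~([][](~q & r) -> [](~q & r)), w0
4. [][](~q & r), w0
5. ~[](~q & r), w0
6. ~(s & ~p), w1
7. [](~q & r), w1
8. p, w1
9. ~(~q & r), w2
10. [](~q & r), w2
11. ~r, w2
Accessibility: w0Rw1, w0Rw2

Satisfiable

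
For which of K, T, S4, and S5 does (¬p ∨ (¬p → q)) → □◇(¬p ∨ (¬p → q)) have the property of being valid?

K-tableau for the negation ¬((¬p ∨ (¬p → q)) → □◇(¬p ∨ (¬p → q))):
1. ¬((¬p ∨ (¬p → q)) → □◇(¬p ∨ (¬p → q))), 0
2. ¬p ∨ (¬p → q), 0
3. ¬□◇(¬p ∨ (¬p → q)), 0
4. ¬p → q, 0
5. q, 0
6. ¬◇(¬p ∨ (¬p → q)), 1
Accessibility: 0R1
Complete open branch: countermodel on a K-frame, so not valid in K.
T-tableau for the negation ¬((¬p ∨ (¬p → q)) → □◇(¬p ∨ (¬p → q))):
1. ¬((¬p ∨ (¬p → q)) → □◇(¬p ∨ (¬p → q))), 0
2. ¬p ∨ (¬p → q), 0
3. ¬□◇(¬p ∨ (¬p → q)), 0
4. ¬p → q, 0
5. q, 0
6. ¬◇(¬p ∨ (¬p → q)), 1
7. ¬(¬p ∨ (¬p → q)), 1
8. p, 1
9. ¬(¬p → q), 1
10. ¬p, 1
11. ¬q, 1
Accessibility: 0R0, 0R1, 1R1
Branch closes: p and ¬p both at 1.
Every branch closes (one shown): valid in T, hence also in S4, S5 (every theorem of T is a theorem of S4 and S5).

T, S4, S5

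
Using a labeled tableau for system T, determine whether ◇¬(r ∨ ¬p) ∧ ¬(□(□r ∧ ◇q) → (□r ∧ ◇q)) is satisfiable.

1. ◇¬(r ∨ ¬p) ∧ ¬(□(□r ∧ ◇q) → (□r ∧ ◇q)), u
2. ◇¬(r ∨ ¬p), u   [∧-rule on 1]
3. ¬(□(□r ∧ ◇q) → (□r ∧ ◇q)), u   [∧-rule on 1]
4. □(□r ∧ ◇q), u   [¬→-rule on 3]
5. ¬(□r ∧ ◇q), u   [¬→-rule on 3]
6. □r ∧ ◇q, u   [□-rule on 4 via uRu]
7. □r, u   [∧-rule on 6]
8. ◇q, u   [∧-rule on 6]
9. r, u   [□-rule on 7 via uRu]
10. ¬◇q, u   [¬∧-rule on 5 (branches; this branch)]
11. ¬q, u   [¬◇-rule on 10 via uRu]
12. ¬(r ∨ ¬p), v   [◇-rule on 2: fresh world v, uRv]
13. ¬r, v   [¬∨-rule on 12]
14. p, v   [¬∨-rule on 12]
15. □r ∧ ◇q, v   [□-rule on 4 via uRv]
16. □r, v   [∧-rule on 15]
17. ◇q, v   [∧-rule on 15]
18. r, v   [□-rule on 7 via uRv]
Accessibility: uRu, uRv, vRv
Branch closes: r and ¬r both at v.
All branches of the tableau close; one closing branch shown above.

Unsatisfiable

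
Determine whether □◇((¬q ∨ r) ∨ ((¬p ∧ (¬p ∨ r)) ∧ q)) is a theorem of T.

Tableau for the negation ¬□◇((¬q ∨ r) ∨ ((¬p ∧ (¬p ∨ r)) ∧ q)):
1. ¬□◇((¬q ∨ r) ∨ ((¬p ∧ (¬p ∨ r)) ∧ q)), w0
2. ¬◇((¬q ∨ r) ∨ ((¬p ∧ (¬p ∨ r)) ∧ q)), w1
3. ¬((¬q ∨ r) ∨ ((¬p ∧ (¬p ∨ r)) ∧ q)), w1
4. ¬(¬q ∨ r), w1
5. ¬((¬p ∧ (¬p ∨ r)) ∧ q), w1
6. q, w1
7. ¬r, w1
8. ¬(¬p ∧ (¬p ∨ r)), w1
9. ¬(¬p ∨ r), w1
10. p, w1
Accessibility: w0Rw0, w0Rw1, w1Rw1
The negation has an open branch (countermodel exists).

No, not valid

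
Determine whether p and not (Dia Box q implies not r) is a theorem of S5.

No, not valid

Tableau for the negation not (p and not (Dia Box q implies not r)):
1. not (p and not (Dia Box q implies not r)), u
2. Dia Box q implies not r, u
3. not r, u
Accessibility: uRu
The negation has an open branch (countermodel exists).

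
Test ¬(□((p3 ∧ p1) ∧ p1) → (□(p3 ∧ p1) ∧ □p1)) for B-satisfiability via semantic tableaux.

Unsatisfiable

1. ¬(□((p3 ∧ p1) ∧ p1) → (□(p3 ∧ p1) ∧ □p1)), u
2. □((p3 ∧ p1) ∧ p1), u   [¬→-rule on 1]
3. ¬(□(p3 ∧ p1) ∧ □p1), u   [¬→-rule on 1]
4. (p3 ∧ p1) ∧ p1, u   [□-rule on 2 via uRu]
5. p3 ∧ p1, u   [∧-rule on 4]
6. p1, u   [∧-rule on 4]
7. p3, u   [∧-rule on 5]
8. ¬□(p3 ∧ p1), u   [¬∧-rule on 3 (branches; this branch)]
9. ¬(p3 ∧ p1), v   [¬□-rule on 8: fresh world v, uRv]
10. (p3 ∧ p1) ∧ p1, v   [□-rule on 2 via uRv]
11. p3 ∧ p1, v   [∧-rule on 10]
12. p1, v   [∧-rule on 10]
13. p3, v   [∧-rule on 11]
14. ¬p1, v   [¬∧-rule on 9 (branches; this branch)]
Accessibility: uRu, uRv, vRu, vRv
Branch closes: p1 and ¬p1 both at v.
(One branch shown.) All branches close.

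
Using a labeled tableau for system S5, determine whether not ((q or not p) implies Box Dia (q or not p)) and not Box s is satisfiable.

1. not ((q or not p) implies Box Dia (q or not p)) and not Box s, u
2. not ((q or not p) implies Box Dia (q or not p)), u
3. not Box s, u
4. q or not p, u
5. not Box Dia (q or not p), u
6. not p, u
7. not s, v
8. not Dia (q or not p), w
9. not (q or not p), u
10. not q, u
11. p, u
Accessibility: uRu, uRv, uRw, vRu, vRv, vRw, wRu, wRv, wRw
Branch closes: p and not p both at u.
All branches of the tableau close; one closing branch shown above.

No, unsatisfiable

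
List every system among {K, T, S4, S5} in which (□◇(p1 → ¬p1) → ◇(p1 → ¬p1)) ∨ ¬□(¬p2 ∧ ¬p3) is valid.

T, S4, S5

T-tableau for the negation ¬((□◇(p1 → ¬p1) → ◇(p1 → ¬p1)) ∨ ¬□(¬p2 ∧ ¬p3)):
1. ¬((□◇(p1 → ¬p1) → ◇(p1 → ¬p1)) ∨ ¬□(¬p2 ∧ ¬p3)), u
2. ¬(□◇(p1 → ¬p1) → ◇(p1 → ¬p1)), u   [¬∨-rule on 1]
3. □(¬p2 ∧ ¬p3), u   [¬∨-rule on 1]
4. □◇(p1 → ¬p1), u   [¬→-rule on 2]
5. ¬◇(p1 → ¬p1), u   [¬→-rule on 2]
6. ¬p2 ∧ ¬p3, u   [□-rule on 3 via uRu]
7. ¬p2, u   [∧-rule on 6]
8. ¬p3, u   [∧-rule on 6]
9. ◇(p1 → ¬p1), u   [□-rule on 4 via uRu]
10. ¬(p1 → ¬p1), u   [¬◇-rule on 5 via uRu]
11. p1, u   [¬→-rule on 10]
12. p1 → ¬p1, v   [◇-rule on 9: fresh world v, uRv]
13. ¬p2 ∧ ¬p3, v   [□-rule on 3 via uRv]
14. ¬p2, v   [∧-rule on 13]
15. ¬p3, v   [∧-rule on 13]
16. ◇(p1 → ¬p1), v   [□-rule on 4 via uRv]
17. ¬(p1 → ¬p1), v   [¬◇-rule on 5 via uRv]
18. p1, v   [¬→-rule on 17]
19. ¬p1, v   [→-rule on 12 (branches; this branch)]
Accessibility: uRu, uRv, vRv
Branch closes: p1 and ¬p1 both at v.
Every branch closes (one shown): valid in T, hence also in S4, S5 (every theorem of T is a theorem of S4 and S5).
K-tableau for the negation ¬((□◇(p1 → ¬p1) → ◇(p1 → ¬p1)) ∨ ¬□(¬p2 ∧ ¬p3)):
1. ¬((□◇(p1 → ¬p1) → ◇(p1 → ¬p1)) ∨ ¬□(¬p2 ∧ ¬p3)), u
2. ¬(□◇(p1 → ¬p1) → ◇(p1 → ¬p1)), u   [¬∨-rule on 1]
3. □(¬p2 ∧ ¬p3), u   [¬∨-rule on 1]
4. □◇(p1 → ¬p1), u   [¬→-rule on 2]
5. ¬◇(p1 → ¬p1), u   [¬→-rule on 2]
Complete open branch: countermodel on a K-frame, so not valid in K.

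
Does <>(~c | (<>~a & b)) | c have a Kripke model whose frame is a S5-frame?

Satisfiable (open branch found)

1. <>(~c | (<>~a & b)) | c, 0
2. c, 0
Accessibility: 0R0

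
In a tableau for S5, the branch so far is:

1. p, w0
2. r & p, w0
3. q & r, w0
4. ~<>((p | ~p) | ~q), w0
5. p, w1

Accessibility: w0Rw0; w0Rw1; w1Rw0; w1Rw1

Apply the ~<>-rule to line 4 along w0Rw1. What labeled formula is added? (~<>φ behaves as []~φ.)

~((p | ~p) | ~q), w1

~<>φ behaves as []~φ: propagate the negated body to each accessible world.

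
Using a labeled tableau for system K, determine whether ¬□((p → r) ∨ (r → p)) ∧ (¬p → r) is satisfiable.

1. ¬□((p → r) ∨ (r → p)) ∧ (¬p → r), 0
2. ¬□((p → r) ∨ (r → p)), 0
3. ¬p → r, 0
4. r, 0
5. ¬((p → r) ∨ (r → p)), 1
6. ¬(p → r), 1
7. ¬(r → p), 1
8. p, 1
9. ¬r, 1
10. r, 1
11. ¬p, 1
Accessibility: 0R1
Branch closes: r and ¬r both at 1.
(One branch shown.) All branches close.

Unsatisfiable (every branch closes)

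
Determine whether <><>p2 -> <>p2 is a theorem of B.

Tableau for the negation ~(<><>p2 -> <>p2):
1. ~(<><>p2 -> <>p2), u
2. <><>p2, u   [~->-rule on 1]
3. ~<>p2, u   [~->-rule on 1]
4. ~p2, u   [~<>-rule on 3 via uRu]
5. <>p2, v   [<>-rule on 2: fresh world v, uRv]
6. ~p2, v   [~<>-rule on 3 via uRv]
7. p2, w   [<>-rule on 5: fresh world w, vRw]
Accessibility: uRu, uRv, vRu, vRv, vRw, wRv, wRw
The negation has an open branch (countermodel exists).

Invalid (countermodel exists)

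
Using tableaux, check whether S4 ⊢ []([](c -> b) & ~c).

Tableau for the negation ~[]([](c -> b) & ~c):
1. ~[]([](c -> b) & ~c), u
2. ~([](c -> b) & ~c), v   [~[]-rule on 1: fresh world v, uRv]
3. c, v   [~&-rule on 2 (branches; this branch)]
Accessibility: uRu, uRv, vRv
The negation has an open branch (countermodel exists).

Not valid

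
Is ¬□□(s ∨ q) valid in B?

Not valid

Tableau for the negation □□(s ∨ q):
1. □□(s ∨ q), w0
2. □(s ∨ q), w0   [□-rule on 1 via w0Rw0]
3. s ∨ q, w0   [□-rule on 2 via w0Rw0]
4. q, w0   [∨-rule on 3 (branches; this branch)]
Accessibility: w0Rw0
The negation has an open branch (countermodel exists).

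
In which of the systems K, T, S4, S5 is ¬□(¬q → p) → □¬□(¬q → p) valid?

S5-tableau for the negation ¬(¬□(¬q → p) → □¬□(¬q → p)):
1. ¬(¬□(¬q → p) → □¬□(¬q → p)), w0
2. ¬□(¬q → p), w0   [¬→-rule on 1]
3. ¬□¬□(¬q → p), w0   [¬→-rule on 1]
4. ¬(¬q → p), w1   [¬□-rule on 2: fresh world w1, w0Rw1]
5. ¬q, w1   [¬→-rule on 4]
6. ¬p, w1   [¬→-rule on 4]
7. □(¬q → p), w2   [¬□-rule on 3: fresh world w2, w0Rw2]
8. ¬q → p, w0   [□-rule on 7 via w2Rw0]
9. ¬q → p, w1   [□-rule on 7 via w2Rw1]
10. ¬q → p, w2   [□-rule on 7 via w2Rw2]
11. p, w0   [→-rule on 8 (branches; this branch)]
12. p, w1   [→-rule on 9 (branches; this branch)]
Accessibility: w0Rw0, w0Rw1, w0Rw2, w1Rw0, w1Rw1, w1Rw2, w2Rw0, w2Rw1, w2Rw2
Branch closes: p and ¬p both at w1.
Every branch closes (one shown): valid in S5.
S4-tableau for the negation ¬(¬□(¬q → p) → □¬□(¬q → p)):
1. ¬(¬□(¬q → p) → □¬□(¬q → p)), w0
2. ¬□(¬q → p), w0   [¬→-rule on 1]
3. ¬□¬□(¬q → p), w0   [¬→-rule on 1]
4. ¬(¬q → p), w1   [¬□-rule on 2: fresh world w1, w0Rw1]
5. ¬q, w1   [¬→-rule on 4]
6. ¬p, w1   [¬→-rule on 4]
7. □(¬q → p), w2   [¬□-rule on 3: fresh world w2, w0Rw2]
8. ¬q → p, w2   [□-rule on 7 via w2Rw2]
9. p, w2   [→-rule on 8 (branches; this branch)]
Accessibility: w0Rw0, w0Rw1, w0Rw2, w1Rw1, w2Rw2
Complete open branch: countermodel on an S4-frame, so not valid in S4, nor in K, T (the same frame is also a K-frame and a T-frame).

S5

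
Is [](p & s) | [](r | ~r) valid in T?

Valid in T

Tableau for the negation ~([](p & s) | [](r | ~r)):
1. ~([](p & s) | [](r | ~r)), u
2. ~[](p & s), u
3. ~[](r | ~r), u
4. ~(p & s), v
5. ~s, v
6. ~(r | ~r), w
7. ~r, w
8. r, w
Accessibility: uRu, uRv, uRw, vRv, wRw
Branch closes: r and ~r both at w.
All branches of the negation close; one closing branch shown above.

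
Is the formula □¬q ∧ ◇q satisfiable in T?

1. □¬q ∧ ◇q, u
2. □¬q, u
3. ◇q, u
4. ¬q, u
5. q, v
6. ¬q, v
Accessibility: uRu, uRv, vRv
Branch closes: q and ¬q both at v.
Every branch closes; the branch above is one of them.

Unsatisfiable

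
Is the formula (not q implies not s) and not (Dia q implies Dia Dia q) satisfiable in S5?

Unsatisfiable

1. (not q implies not s) and not (Dia q implies Dia Dia q), w0
2. not q implies not s, w0   [and-rule on 1]
3. not (Dia q implies Dia Dia q), w0   [and-rule on 1]
4. Dia q, w0   [neg-implies-rule on 3]
5. not Dia Dia q, w0   [neg-implies-rule on 3]
6. not Dia q, w0   [neg-Dia-rule on 5 via w0Rw0]
7. not q, w0   [neg-Dia-rule on 6 via w0Rw0]
8. not s, w0   [implies-rule on 2 (branches; this branch)]
9. q, w1   [Dia-rule on 4: fresh world w1, w0Rw1]
10. not Dia q, w1   [neg-Dia-rule on 5 via w0Rw1]
11. not q, w1   [neg-Dia-rule on 6 via w0Rw1]
Accessibility: w0Rw0, w0Rw1, w1Rw0, w1Rw1
Branch closes: q and not q both at w1.
Every branch closes; the branch above is one of them.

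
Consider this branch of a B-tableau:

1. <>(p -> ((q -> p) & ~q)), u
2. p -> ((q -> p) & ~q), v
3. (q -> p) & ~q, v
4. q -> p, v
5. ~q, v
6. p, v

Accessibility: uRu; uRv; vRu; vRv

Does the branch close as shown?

No atom appears with both signs at the same world.

Open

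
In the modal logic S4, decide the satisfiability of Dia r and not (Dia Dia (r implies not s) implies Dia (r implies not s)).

Unsatisfiable (every branch closes)

1. Dia r and not (Dia Dia (r implies not s) implies Dia (r implies not s)), w0
2. Dia r, w0   [and-rule on 1]
3. not (Dia Dia (r implies not s) implies Dia (r implies not s)), w0   [and-rule on 1]
4. Dia Dia (r implies not s), w0   [neg-implies-rule on 3]
5. not Dia (r implies not s), w0   [neg-implies-rule on 3]
6. not (r implies not s), w0   [neg-Dia-rule on 5 via w0Rw0]
7. r, w0   [neg-implies-rule on 6]
8. s, w0   [neg-implies-rule on 6]
9. r, w1   [Dia-rule on 2: fresh world w1, w0Rw1]
10. not (r implies not s), w1   [neg-Dia-rule on 5 via w0Rw1]
11. s, w1   [neg-implies-rule on 10]
12. Dia (r implies not s), w2   [Dia-rule on 4: fresh world w2, w0Rw2]
13. not (r implies not s), w2   [neg-Dia-rule on 5 via w0Rw2]
14. r, w2   [neg-implies-rule on 13]
15. s, w2   [neg-implies-rule on 13]
16. r implies not s, w3   [Dia-rule on 12: fresh world w3, w2Rw3]
17. not (r implies not s), w3   [neg-Dia-rule on 5 via w0Rw3]
18. r, w3   [neg-implies-rule on 17]
19. s, w3   [neg-implies-rule on 17]
20. not s, w3   [implies-rule on 16 (branches; this branch)]
Accessibility: w0Rw0, w0Rw1, w0Rw2, w0Rw3, w1Rw1, w2Rw2, w2Rw3, w3Rw3
Branch closes: s and not s both at w3.
All branches of the tableau close; one closing branch shown above.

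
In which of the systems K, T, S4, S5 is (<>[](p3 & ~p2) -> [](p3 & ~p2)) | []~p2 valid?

S4-tableau for the negation ~((<>[](p3 & ~p2) -> [](p3 & ~p2)) | []~p2):
1. ~((<>[](p3 & ~p2) -> [](p3 & ~p2)) | []~p2), w0
2. ~(<>[](p3 & ~p2) -> [](p3 & ~p2)), w0   [~|-rule on 1]
3. ~[]~p2, w0   [~|-rule on 1]
4. <>[](p3 & ~p2), w0   [~->-rule on 2]
5. ~[](p3 & ~p2), w0   [~->-rule on 2]
6. p2, w1   [~[]-rule on 3: fresh world w1, w0Rw1]
7. [](p3 & ~p2), w2   [<>-rule on 4: fresh world w2, w0Rw2]
8. p3 & ~p2, w2   [[]-rule on 7 via w2Rw2]
9. p3, w2   [&-rule on 8]
10. ~p2, w2   [&-rule on 8]
11. ~(p3 & ~p2), w3   [~[]-rule on 5: fresh world w3, w0Rw3]
12. p2, w3   [~&-rule on 11 (branches; this branch)]
Accessibility: w0Rw0, w0Rw1, w0Rw2, w0Rw3, w1Rw1, w2Rw2, w3Rw3
Complete open branch: countermodel on an S4-frame, so not valid in S4, nor in K, T (the same frame is also a K-frame and a T-frame).
S5-tableau for the negation ~((<>[](p3 & ~p2) -> [](p3 & ~p2)) | []~p2):
1. ~((<>[](p3 & ~p2) -> [](p3 & ~p2)) | []~p2), w0
2. ~(<>[](p3 & ~p2) -> [](p3 & ~p2)), w0   [~|-rule on 1]
3. ~[]~p2, w0   [~|-rule on 1]
4. <>[](p3 & ~p2), w0   [~->-rule on 2]
5. ~[](p3 & ~p2), w0   [~->-rule on 2]
6. p2, w1   [~[]-rule on 3: fresh world w1, w0Rw1]
7. [](p3 & ~p2), w2   [<>-rule on 4: fresh world w2, w0Rw2]
8. p3 & ~p2, w0   [[]-rule on 7 via w2Rw0]
9. p3, w0   [&-rule on 8]
10. ~p2, w0   [&-rule on 8]
11. p3 & ~p2, w1   [[]-rule on 7 via w2Rw1]
12. p3, w1   [&-rule on 11]
13. ~p2, w1   [&-rule on 11]
Accessibility: w0Rw0, w0Rw1, w0Rw2, w1Rw0, w1Rw1, w1Rw2, w2Rw0, w2Rw1, w2Rw2
Branch closes: p2 and ~p2 both at w1.
Every branch closes (one shown): valid in S5.

S5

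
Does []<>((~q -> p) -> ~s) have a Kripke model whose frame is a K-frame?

1. []<>((~q -> p) -> ~s), w0

Satisfiable (open branch found)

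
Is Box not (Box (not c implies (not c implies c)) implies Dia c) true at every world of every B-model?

Tableau for the negation not Box not (Box (not c implies (not c implies c)) implies Dia c):
1. not Box not (Box (not c implies (not c implies c)) implies Dia c), w0
2. Box (not c implies (not c implies c)) implies Dia c, w1
3. Dia c, w1
4. c, w2
Accessibility: w0Rw0, w0Rw1, w1Rw0, w1Rw1, w1Rw2, w2Rw1, w2Rw2
The negation has an open branch (countermodel exists).

Not valid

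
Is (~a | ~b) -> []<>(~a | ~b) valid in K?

No, not valid

Tableau for the negation ~((~a | ~b) -> []<>(~a | ~b)):
1. ~((~a | ~b) -> []<>(~a | ~b)), w0
2. ~a | ~b, w0
3. ~[]<>(~a | ~b), w0
4. ~b, w0
5. ~<>(~a | ~b), w1
Accessibility: w0Rw1
The negation has an open branch (countermodel exists).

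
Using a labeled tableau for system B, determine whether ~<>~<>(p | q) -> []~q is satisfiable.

1. ~<>~<>(p | q) -> []~q, w0
2. []~q, w0
3. ~q, w0
Accessibility: w0Rw0

Satisfiable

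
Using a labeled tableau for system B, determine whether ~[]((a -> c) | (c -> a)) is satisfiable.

1. ~[]((a -> c) | (c -> a)), w0
2. ~((a -> c) | (c -> a)), w1
3. ~(a -> c), w1
4. ~(c -> a), w1
5. a, w1
6. ~c, w1
7. c, w1
8. ~a, w1
Accessibility: w0Rw0, w0Rw1, w1Rw0, w1Rw1
Branch closes: c and ~c both at w1.
All branches of the tableau close; one closing branch shown above.

No, unsatisfiable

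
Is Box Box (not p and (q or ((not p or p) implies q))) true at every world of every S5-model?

Tableau for the negation not Box Box (not p and (q or ((not p or p) implies q))):
1. not Box Box (not p and (q or ((not p or p) implies q))), u
2. not Box (not p and (q or ((not p or p) implies q))), v   [neg-Box-rule on 1: fresh world v, uRv]
3. not (not p and (q or ((not p or p) implies q))), w   [neg-Box-rule on 2: fresh world w, vRw]
4. not (q or ((not p or p) implies q)), w   [neg-and-rule on 3 (branches; this branch)]
5. not q, w   [neg-or-rule on 4]
6. not ((not p or p) implies q), w   [neg-or-rule on 4]
7. not p or p, w   [neg-implies-rule on 6]
8. p, w   [or-rule on 7 (branches; this branch)]
Accessibility: uRu, uRv, uRw, vRu, vRv, vRw, wRu, wRv, wRw
The negation has an open branch (countermodel exists).

Invalid (countermodel exists)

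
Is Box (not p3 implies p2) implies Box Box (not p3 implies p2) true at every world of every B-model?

Not valid

Tableau for the negation not (Box (not p3 implies p2) implies Box Box (not p3 implies p2)):
1. not (Box (not p3 implies p2) implies Box Box (not p3 implies p2)), u
2. Box (not p3 implies p2), u
3. not Box Box (not p3 implies p2), u
4. not p3 implies p2, u
5. p2, u
6. not Box (not p3 implies p2), v
7. not p3 implies p2, v
8. p2, v
9. not (not p3 implies p2), w
10. not p3, w
11. not p2, w
Accessibility: uRu, uRv, vRu, vRv, vRw, wRv, wRw
The negation has an open branch (countermodel exists).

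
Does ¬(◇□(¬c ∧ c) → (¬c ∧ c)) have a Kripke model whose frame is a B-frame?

1. ¬(◇□(¬c ∧ c) → (¬c ∧ c)), w0
2. ◇□(¬c ∧ c), w0
3. ¬(¬c ∧ c), w0
4. ¬c, w0
5. □(¬c ∧ c), w1
6. ¬c ∧ c, w0
7. c, w0
Accessibility: w0Rw0, w0Rw1, w1Rw0, w1Rw1
Branch closes: c and ¬c both at w0.
All branches of the tableau close; one closing branch shown above.

Unsatisfiable (every branch closes)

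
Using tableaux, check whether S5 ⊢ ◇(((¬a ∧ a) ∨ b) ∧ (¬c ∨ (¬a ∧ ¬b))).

Tableau for the negation ¬◇(((¬a ∧ a) ∨ b) ∧ (¬c ∨ (¬a ∧ ¬b))):
1. ¬◇(((¬a ∧ a) ∨ b) ∧ (¬c ∨ (¬a ∧ ¬b))), 0
2. ¬(((¬a ∧ a) ∨ b) ∧ (¬c ∨ (¬a ∧ ¬b))), 0   [¬◇-rule on 1 via 0R0]
3. ¬(¬c ∨ (¬a ∧ ¬b)), 0   [¬∧-rule on 2 (branches; this branch)]
4. c, 0   [¬∨-rule on 3]
5. ¬(¬a ∧ ¬b), 0   [¬∨-rule on 3]
6. b, 0   [¬∧-rule on 5 (branches; this branch)]
Accessibility: 0R0
The negation has an open branch (countermodel exists).

Invalid (countermodel exists)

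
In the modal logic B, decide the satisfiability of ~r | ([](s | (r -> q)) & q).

1. ~r | ([](s | (r -> q)) & q), u
2. [](s | (r -> q)) & q, u
3. [](s | (r -> q)), u
4. q, u
5. s | (r -> q), u
6. r -> q, u
Accessibility: uRu

Yes, satisfiable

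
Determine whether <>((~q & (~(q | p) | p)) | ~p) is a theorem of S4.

Tableau for the negation ~<>((~q & (~(q | p) | p)) | ~p):
1. ~<>((~q & (~(q | p) | p)) | ~p), w0
2. ~((~q & (~(q | p) | p)) | ~p), w0   [~<>-rule on 1 via w0Rw0]
3. ~(~q & (~(q | p) | p)), w0   [~|-rule on 2]
4. p, w0   [~|-rule on 2]
5. q, w0   [~&-rule on 3 (branches; this branch)]
Accessibility: w0Rw0
The negation has an open branch (countermodel exists).

No, not valid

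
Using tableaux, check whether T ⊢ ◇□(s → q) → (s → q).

Tableau for the negation ¬(◇□(s → q) → (s → q)):
1. ¬(◇□(s → q) → (s → q)), w0
2. ◇□(s → q), w0
3. ¬(s → q), w0
4. s, w0
5. ¬q, w0
6. □(s → q), w1
7. s → q, w1
8. q, w1
Accessibility: w0Rw0, w0Rw1, w1Rw1
The negation has an open branch (countermodel exists).

No, not valid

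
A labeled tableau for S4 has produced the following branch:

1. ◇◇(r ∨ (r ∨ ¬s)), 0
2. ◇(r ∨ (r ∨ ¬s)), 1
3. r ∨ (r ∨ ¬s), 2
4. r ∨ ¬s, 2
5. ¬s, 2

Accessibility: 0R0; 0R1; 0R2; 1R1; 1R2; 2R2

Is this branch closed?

No atom appears with both signs at the same world.

Not closed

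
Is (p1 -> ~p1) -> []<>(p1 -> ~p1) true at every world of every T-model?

Invalid (countermodel exists)

Tableau for the negation ~((p1 -> ~p1) -> []<>(p1 -> ~p1)):
1. ~((p1 -> ~p1) -> []<>(p1 -> ~p1)), u
2. p1 -> ~p1, u
3. ~[]<>(p1 -> ~p1), u
4. ~p1, u
5. ~<>(p1 -> ~p1), v
6. ~(p1 -> ~p1), v
7. p1, v
Accessibility: uRu, uRv, vRv
The negation has an open branch (countermodel exists).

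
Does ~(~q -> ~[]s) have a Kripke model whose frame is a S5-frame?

1. ~(~q -> ~[]s), u
2. ~q, u
3. []s, u
4. s, u
Accessibility: uRu

Satisfiable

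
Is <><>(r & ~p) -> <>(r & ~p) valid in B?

Not valid

Tableau for the negation ~(<><>(r & ~p) -> <>(r & ~p)):
1. ~(<><>(r & ~p) -> <>(r & ~p)), w0
2. <><>(r & ~p), w0
3. ~<>(r & ~p), w0
4. ~(r & ~p), w0
5. p, w0
6. <>(r & ~p), w1
7. ~(r & ~p), w1
8. p, w1
9. r & ~p, w2
10. r, w2
11. ~p, w2
Accessibility: w0Rw0, w0Rw1, w1Rw0, w1Rw1, w1Rw2, w2Rw1, w2Rw2
The negation has an open branch (countermodel exists).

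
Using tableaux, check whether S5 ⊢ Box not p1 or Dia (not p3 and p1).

Tableau for the negation not (Box not p1 or Dia (not p3 and p1)):
1. not (Box not p1 or Dia (not p3 and p1)), u
2. not Box not p1, u
3. not Dia (not p3 and p1), u
4. not (not p3 and p1), u
5. not p1, u
6. p1, v
7. not (not p3 and p1), v
8. p3, v
Accessibility: uRu, uRv, vRu, vRv
The negation has an open branch (countermodel exists).

Invalid (countermodel exists)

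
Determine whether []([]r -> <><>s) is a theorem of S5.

Tableau for the negation ~[]([]r -> <><>s):
1. ~[]([]r -> <><>s), u
2. ~([]r -> <><>s), v
3. []r, v
4. ~<><>s, v
5. r, u
6. r, v
7. ~<>s, u
8. ~<>s, v
9. ~s, u
10. ~s, v
Accessibility: uRu, uRv, vRu, vRv
The negation has an open branch (countermodel exists).

Not valid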